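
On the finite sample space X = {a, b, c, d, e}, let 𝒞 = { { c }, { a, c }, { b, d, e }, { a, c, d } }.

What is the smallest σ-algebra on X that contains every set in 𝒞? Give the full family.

Start: 𝒞 ∪ {∅, X} = { {}, { c }, { a, c }, { a, c, d }, { b, d, e }, X }.
Round 1: +3 →
  { b, e }  = X∖{ a, c, d }
  { a, b, d, e }  = X∖{ c }
  { b, c, d, e }  = { c } ∪ { b, d, e }
  |family| = 9
Round 2 (3 new):
  { a }  = X∖{ b, c, d, e }
  { b, c, e }  = { b, e } ∪ { c }
  { a, b, c, e }  = { b, e } ∪ { a, c }
  |family| = 12
Round 3: +3 →
  { d }  = X∖{ a, b, c, e }
  { a, d }  = X∖{ b, c, e }
  { a, b, e }  = { b, e } ∪ { a }
  |family| = 15
Round 4 (1 new):
  { c, d }  = X∖{ a, b, e }
  |family| = 16
Round 5: stable.

σ(𝒞) = { {}, { a }, { c }, { d }, { a, c }, { a, d }, { b, e }, { c, d }, { a, b, e }, { a, c, d }, { b, c, e }, { b, d, e }, { a, b, c, e }, { a, b, d, e }, { b, c, d, e }, X }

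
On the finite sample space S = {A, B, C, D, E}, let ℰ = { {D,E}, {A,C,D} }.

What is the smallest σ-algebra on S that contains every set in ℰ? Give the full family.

Start: ℰ ∪ {∅, S} = { ∅, {D,E}, {A,C,D}, S }.
Round 1: +3 →
  {B,E}  = complement {A,C,D}
  {A,B,C}  = complement {D,E}
  {A,C,D,E}  = {D,E} ∪ {A,C,D}
  [7 total]
Round 2. New:
  {B}  = complement {A,C,D,E}
  {B,D,E}  = {D,E} ∪ {B,E}
  {A,B,C,D}  = {A,C,D} ∪ {A,B,C}
  {A,B,C,E}  = {B,E} ∪ {A,B,C}
  [11 total]
Round 3: 3 new —
  {D}  = complement {A,B,C,E}
  {E}  = complement {A,B,C,D}
  {A,C}  = complement {B,D,E}
  [14 total]
Round 4 adds 2:
  {B,D}  = {D} ∪ {B}
  {A,C,E}  = {A,C} ∪ {E}
  [16 total]
Round 5: stable.

σ(ℰ) = { ∅, {B}, {D}, {E}, {A,C}, {B,D}, {B,E}, {D,E}, {A,B,C}, {A,C,D}, {A,C,E}, {B,D,E}, {A,B,C,D}, {A,B,C,E}, {A,C,D,E}, S }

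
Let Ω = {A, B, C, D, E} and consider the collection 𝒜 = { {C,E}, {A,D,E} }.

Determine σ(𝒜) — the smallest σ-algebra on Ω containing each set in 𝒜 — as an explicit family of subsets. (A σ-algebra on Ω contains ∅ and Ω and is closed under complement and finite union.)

|σ(𝒜)| = 16.  σ(𝒜) = { {}, {B}, {C}, {E}, {A,D}, {B,C}, {B,E}, {C,E}, {A,B,D}, {A,C,D}, {A,D,E}, {B,C,E}, {A,B,C,D}, {A,B,D,E}, {A,C,D,E}, Ω }

Working:
Begin from { {}, {C,E}, {A,D,E}, Ω } (that is, 𝒜 plus ∅ and Ω).
Pass 1 adds 3:
  {B,C}  = complement {A,D,E}
  {A,B,D}  = complement {C,E}
  {A,C,D,E}  = {C,E} ∪ {A,D,E}
  — 7 sets.
Pass 2. New:
  {B}  = complement {A,C,D,E}
  {B,C,E}  = {B,C} ∪ {C,E}
  {A,B,C,D}  = {B,C} ∪ {A,B,D}
  {A,B,D,E}  = {A,D,E} ∪ {A,B,D}
  — 11 sets.
Pass 3: 3 new —
  {C}  = complement {A,B,D,E}
  {E}  = complement {A,B,C,D}
  {A,D}  = complement {B,C,E}
  — 14 sets.
Pass 4 adds 2:
  {B,E}  = {B} ∪ {E}
  {A,C,D}  = {C} ∪ {A,D}
  — 16 sets.
Pass 5: stable.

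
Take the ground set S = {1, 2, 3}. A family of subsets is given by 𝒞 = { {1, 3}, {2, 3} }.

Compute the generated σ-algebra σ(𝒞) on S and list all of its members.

σ(𝒞) = { ∅, {1}, {2}, {3}, {1, 2}, {1, 3}, {2, 3}, S }

Trace:
Initial family (4 sets): { ∅, {1, 3}, {2, 3}, S }.
Round 1 adds 2:
  {1}  = S∖{2, 3}
  {2}  = S∖{1, 3}
  [6 total]
Round 2. New:
  {1, 2}  = {2} ∪ {1}
  [7 total]
Round 3 adds 1:
  {3}  = S∖{1, 2}
  [8 total]
Round 4: already closed under ᶜ and ∪.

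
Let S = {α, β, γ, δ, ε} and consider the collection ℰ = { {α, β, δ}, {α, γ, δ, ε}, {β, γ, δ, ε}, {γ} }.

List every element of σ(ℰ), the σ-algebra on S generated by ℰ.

σ(ℰ) (32 sets): { {}, {α}, {β}, {γ}, {δ}, {ε}, {α, β}, {α, γ}, {α, δ}, {α, ε}, {β, γ}, {β, δ}, {β, ε}, {γ, δ}, {γ, ε}, {δ, ε}, {α, β, γ}, {α, β, δ}, {α, β, ε}, {α, γ, δ}, {α, γ, ε}, {α, δ, ε}, {β, γ, δ}, {β, γ, ε}, {β, δ, ε}, {γ, δ, ε}, {α, β, γ, δ}, {α, β, γ, ε}, {α, β, δ, ε}, {α, γ, δ, ε}, {β, γ, δ, ε}, S }

Working:
Start: ℰ ∪ {∅, S} = { {}, {γ}, {α, β, δ}, {α, γ, δ, ε}, {β, γ, δ, ε}, S }.
Step 1. New:
  {α}  = {β, γ, δ, ε}ᶜ
  {β}  = {α, γ, δ, ε}ᶜ
  {γ, ε}  = {α, β, δ}ᶜ
  {α, β, γ, δ}  = {γ} ∪ {α, β, δ}
  {α, β, δ, ε}  = {γ}ᶜ
  |family| = 11
Step 2 (6 new):
  {ε}  = {α, β, γ, δ}ᶜ
  {α, β}  = {β} ∪ {α}
  {α, γ}  = {γ} ∪ {α}
  {β, γ}  = {β} ∪ {γ}
  {α, γ, ε}  = {γ, ε} ∪ {α}
  {β, γ, ε}  = {β} ∪ {γ, ε}
  |family| = 17
Step 3: +10 →
  {α, δ}  = {β, γ, ε}ᶜ
  {α, ε}  = {ε} ∪ {α}
  {β, δ}  = {α, γ, ε}ᶜ
  {β, ε}  = {β} ∪ {ε}
  {α, β, γ}  = {γ} ∪ {α, β}
  {α, β, ε}  = {α, β} ∪ {ε}
  {α, δ, ε}  = {β, γ}ᶜ
  {β, δ, ε}  = {α, γ}ᶜ
  {γ, δ, ε}  = {α, β}ᶜ
  {α, β, γ, ε}  = {β, γ, ε} ∪ {α, β}
  |family| = 27
Step 4: 5 new —
  {δ}  = {α, β, γ, ε}ᶜ
  {γ, δ}  = {α, β, ε}ᶜ
  {δ, ε}  = {α, β, γ}ᶜ
  {α, γ, δ}  = {β, ε}ᶜ
  {β, γ, δ}  = {α, ε}ᶜ
  |family| = 32
Step 5: already closed under ᶜ and ∪.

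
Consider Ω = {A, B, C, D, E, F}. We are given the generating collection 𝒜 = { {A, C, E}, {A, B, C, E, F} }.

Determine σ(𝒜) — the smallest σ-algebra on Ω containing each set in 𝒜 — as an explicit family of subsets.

Take S₀ = 𝒜 ∪ {∅, Ω} = { {}, {A, C, E}, {A, B, C, E, F}, Ω }.
Round 1: +2 →
  {D}  = {A, B, C, E, F}ᶜ
  {B, D, F}  = {A, C, E}ᶜ
Round 2: 1 new —
  {A, C, D, E}  = {D} ∪ {A, C, E}
Round 3: +1 →
  {B, F}  = {A, C, D, E}ᶜ
Round 4 adds nothing — fixpoint reached.

Therefore σ(𝒜) = { {}, {D}, {B, F}, {A, C, E}, {B, D, F}, {A, C, D, E}, {A, B, C, E, F}, Ω } (|σ(𝒜)| = 8).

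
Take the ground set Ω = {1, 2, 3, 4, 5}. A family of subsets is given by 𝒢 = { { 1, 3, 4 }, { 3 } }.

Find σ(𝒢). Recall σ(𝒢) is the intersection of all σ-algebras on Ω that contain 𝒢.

Begin from { {  }, { 3 }, { 1, 3, 4 }, Ω } (that is, 𝒢 plus ∅ and Ω).
Round 1: 2 new —
  { 2, 5 }  = complement { 1, 3, 4 }
  { 1, 2, 4, 5 }  = complement { 3 }
Round 2. New:
  { 2, 3, 5 }  = { 3 } ∪ { 2, 5 }
Round 3: +1 →
  { 1, 4 }  = complement { 2, 3, 5 }
Round 4: closed — nothing new.

σ(𝒢) = { {  }, { 3 }, { 1, 4 }, { 2, 5 }, { 1, 3, 4 }, { 2, 3, 5 }, { 1, 2, 4, 5 }, Ω }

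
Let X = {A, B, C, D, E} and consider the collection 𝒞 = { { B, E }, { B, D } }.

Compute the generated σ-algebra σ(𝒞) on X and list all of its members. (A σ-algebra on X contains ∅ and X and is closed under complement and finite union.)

Answer: σ(𝒞) = { {}, { B }, { D }, { E }, { A, C }, { B, D }, { B, E }, { D, E }, { A, B, C }, { A, C, D }, { A, C, E }, { B, D, E }, { A, B, C, D }, { A, B, C, E }, { A, C, D, E }, X }

Working:
Initial family (4 sets): { {}, { B, D }, { B, E }, X }.
Pass 1. New:
  { A, C, D }  = complement { B, E }
  { A, C, E }  = complement { B, D }
  { B, D, E }  = { B, E } ∪ { B, D }
Pass 2 adds 4:
  { A, C }  = complement { B, D, E }
  { A, B, C, D }  = { A, C, D } ∪ { B, D }
  { A, B, C, E }  = { B, E } ∪ { A, C, E }
  { A, C, D, E }  = { A, C, D } ∪ { A, C, E }
Pass 3 (3 new):
  { B }  = complement { A, C, D, E }
  { D }  = complement { A, B, C, E }
  { E }  = complement { A, B, C, D }
Pass 4: +2 →
  { D, E }  = { D } ∪ { E }
  { A, B, C }  = { A, C } ∪ { B }
Pass 5 adds nothing — fixpoint reached.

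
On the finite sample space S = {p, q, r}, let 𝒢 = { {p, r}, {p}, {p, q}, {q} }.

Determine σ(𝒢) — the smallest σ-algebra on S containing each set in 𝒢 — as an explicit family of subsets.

Take S₀ = 𝒢 ∪ {∅, S} = { ∅, {p}, {q}, {p, q}, {p, r}, S }.
Pass 1: 2 new —
  {r}  = {p, q}ᶜ
  {q, r}  = {p}ᶜ
  [8 total]
Pass 2 adds nothing — fixpoint reached.

|σ(𝒢)| = 8.  σ(𝒢) = { ∅, {p}, {q}, {r}, {p, q}, {p, r}, {q, r}, S }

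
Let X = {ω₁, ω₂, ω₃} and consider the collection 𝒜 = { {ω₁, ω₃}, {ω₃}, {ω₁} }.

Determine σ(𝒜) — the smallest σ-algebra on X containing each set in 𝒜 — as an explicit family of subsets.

Take S₀ = 𝒜 ∪ {∅, X} = { {}, {ω₁}, {ω₃}, {ω₁, ω₃}, X }.
Iteration 1 adds 3:
  {ω₂}  = {ω₁, ω₃}ᶜ
  {ω₁, ω₂}  = {ω₃}ᶜ
  {ω₂, ω₃}  = {ω₁}ᶜ
  |family| = 8
Iteration 2: no new sets; the family is a σ-algebra.

σ(𝒜) = { {}, {ω₁}, {ω₂}, {ω₃}, {ω₁, ω₂}, {ω₁, ω₃}, {ω₂, ω₃}, X }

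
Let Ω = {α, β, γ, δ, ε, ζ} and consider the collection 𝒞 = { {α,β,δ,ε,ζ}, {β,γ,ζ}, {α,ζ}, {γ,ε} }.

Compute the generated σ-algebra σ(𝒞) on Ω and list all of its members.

σ(𝒞) (64 sets): { ∅, {α}, {β}, {γ}, {δ}, {ε}, {ζ}, {α,β}, {α,γ}, {α,δ}, {α,ε}, {α,ζ}, {β,γ}, {β,δ}, {β,ε}, {β,ζ}, {γ,δ}, {γ,ε}, {γ,ζ}, {δ,ε}, {δ,ζ}, {ε,ζ}, {α,β,γ}, {α,β,δ}, {α,β,ε}, {α,β,ζ}, {α,γ,δ}, {α,γ,ε}, {α,γ,ζ}, {α,δ,ε}, {α,δ,ζ}, {α,ε,ζ}, {β,γ,δ}, {β,γ,ε}, {β,γ,ζ}, {β,δ,ε}, {β,δ,ζ}, {β,ε,ζ}, {γ,δ,ε}, {γ,δ,ζ}, {γ,ε,ζ}, {δ,ε,ζ}, {α,β,γ,δ}, {α,β,γ,ε}, {α,β,γ,ζ}, {α,β,δ,ε}, {α,β,δ,ζ}, {α,β,ε,ζ}, {α,γ,δ,ε}, {α,γ,δ,ζ}, {α,γ,ε,ζ}, {α,δ,ε,ζ}, {β,γ,δ,ε}, {β,γ,δ,ζ}, {β,γ,ε,ζ}, {β,δ,ε,ζ}, {γ,δ,ε,ζ}, {α,β,γ,δ,ε}, {α,β,γ,δ,ζ}, {α,β,γ,ε,ζ}, {α,β,δ,ε,ζ}, {α,γ,δ,ε,ζ}, {β,γ,δ,ε,ζ}, Ω }

Working:
Begin from { ∅, {α,ζ}, {γ,ε}, {β,γ,ζ}, {α,β,δ,ε,ζ}, Ω } (that is, 𝒞 plus ∅ and Ω).
Iteration 1. New:
  {γ}  = {α,β,δ,ε,ζ}ᶜ
  {α,δ,ε}  = {β,γ,ζ}ᶜ
  {α,β,γ,ζ}  = {α,ζ} ∪ {β,γ,ζ}
  {α,β,δ,ζ}  = {γ,ε}ᶜ
  {α,γ,ε,ζ}  = {α,ζ} ∪ {γ,ε}
  {β,γ,δ,ε}  = {α,ζ}ᶜ
  {β,γ,ε,ζ}  = {β,γ,ζ} ∪ {γ,ε}
  [13 total]
Iteration 2. New:
  {α,δ}  = {β,γ,ε,ζ}ᶜ
  {β,δ}  = {α,γ,ε,ζ}ᶜ
  {δ,ε}  = {α,β,γ,ζ}ᶜ
  {α,γ,ζ}  = {α,ζ} ∪ {γ}
  {α,γ,δ,ε}  = {α,δ,ε} ∪ {γ}
  {α,δ,ε,ζ}  = {α,δ,ε} ∪ {α,ζ}
  {α,β,γ,δ,ε}  = {α,δ,ε} ∪ {β,γ,δ,ε}
  {α,β,γ,δ,ζ}  = {α,β,δ,ζ} ∪ {β,γ,ζ}
  {α,β,γ,ε,ζ}  = {α,γ,ε,ζ} ∪ {β,γ,ζ}
  {α,γ,δ,ε,ζ}  = {α,δ,ε} ∪ {α,γ,ε,ζ}
  {β,γ,δ,ε,ζ}  = {β,γ,ζ} ∪ {β,γ,δ,ε}
  [24 total]
Iteration 3: +16 →
  {α}  = {β,γ,δ,ε,ζ}ᶜ
  {β}  = {α,γ,δ,ε,ζ}ᶜ
  {δ}  = {α,β,γ,ε,ζ}ᶜ
  {ε}  = {α,β,γ,δ,ζ}ᶜ
  {ζ}  = {α,β,γ,δ,ε}ᶜ
  {β,γ}  = {α,δ,ε,ζ}ᶜ
  {β,ζ}  = {α,γ,δ,ε}ᶜ
  {α,β,δ}  = {α,δ} ∪ {β,δ}
  {α,γ,δ}  = {α,δ} ∪ {γ}
  {α,δ,ζ}  = {α,ζ} ∪ {α,δ}
  {β,γ,δ}  = {β,δ} ∪ {γ}
  {β,δ,ε}  = {α,γ,ζ}ᶜ
  {γ,δ,ε}  = {δ,ε} ∪ {γ,ε}
  {α,β,δ,ε}  = {β,δ} ∪ {α,δ,ε}
  {α,γ,δ,ζ}  = {α,γ,ζ} ∪ {α,δ}
  {β,γ,δ,ζ}  = {β,δ} ∪ {β,γ,ζ}
  [40 total]
Iteration 4: +20 →
  {α,β}  = {β} ∪ {α}
  {α,γ}  = {γ} ∪ {α}
  {α,ε}  = {β,γ,δ,ζ}ᶜ
  {β,ε}  = {α,γ,δ,ζ}ᶜ
  {γ,δ}  = {γ} ∪ {δ}
  {γ,ζ}  = {α,β,δ,ε}ᶜ
  {δ,ζ}  = {δ} ∪ {ζ}
  {ε,ζ}  = {ζ} ∪ {ε}
  {α,β,γ}  = {β,γ} ∪ {α}
  {α,β,ζ}  = {γ,δ,ε}ᶜ
  {α,γ,ε}  = {γ,ε} ∪ {α}
  {α,ε,ζ}  = {β,γ,δ}ᶜ
  {β,γ,ε}  = {α,δ,ζ}ᶜ
  {β,δ,ζ}  = {β,ζ} ∪ {δ}
  {β,ε,ζ}  = {α,γ,δ}ᶜ
  {γ,ε,ζ}  = {α,β,δ}ᶜ
  {δ,ε,ζ}  = {δ,ε} ∪ {ζ}
  {α,β,γ,δ}  = {β} ∪ {α,γ,δ}
  {β,δ,ε,ζ}  = {δ,ε} ∪ {β,ζ}
  {γ,δ,ε,ζ}  = {γ,δ,ε} ∪ {ζ}
  [60 total]
Iteration 5: 4 new —
  {α,β,ε}  = {β,ε} ∪ {α,ε}
  {γ,δ,ζ}  = {γ,δ} ∪ {δ,ζ}
  {α,β,γ,ε}  = {δ,ζ}ᶜ
  {α,β,ε,ζ}  = {γ,δ}ᶜ
  [64 total]
Iteration 6: closed — nothing new.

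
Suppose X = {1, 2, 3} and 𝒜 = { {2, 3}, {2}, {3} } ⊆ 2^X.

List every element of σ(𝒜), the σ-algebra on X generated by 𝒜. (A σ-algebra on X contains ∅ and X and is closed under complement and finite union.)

|σ(𝒜)| = 8.  σ(𝒜) = { ∅, {1}, {2}, {3}, {1, 2}, {1, 3}, {2, 3}, X }

Trace:
Start: 𝒜 ∪ {∅, X} = { ∅, {2}, {3}, {2, 3}, X }.
Round 1 adds 3:
  {1}  = {2, 3}ᶜ
  {1, 2}  = {3}ᶜ
  {1, 3}  = {2}ᶜ
  — 8 sets.
Round 2: closed — nothing new.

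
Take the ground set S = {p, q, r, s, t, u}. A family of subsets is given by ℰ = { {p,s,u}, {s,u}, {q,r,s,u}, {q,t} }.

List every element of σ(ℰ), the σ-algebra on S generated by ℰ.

σ(ℰ) = { ∅, {p}, {q}, {r}, {t}, {p,q}, {p,r}, {p,t}, {q,r}, {q,t}, {r,t}, {s,u}, {p,q,r}, {p,q,t}, {p,r,t}, {p,s,u}, {q,r,t}, {q,s,u}, {r,s,u}, {s,t,u}, {p,q,r,t}, {p,q,s,u}, {p,r,s,u}, {p,s,t,u}, {q,r,s,u}, {q,s,t,u}, {r,s,t,u}, {p,q,r,s,u}, {p,q,s,t,u}, {p,r,s,t,u}, {q,r,s,t,u}, S }

Derivation:
Begin from { ∅, {q,t}, {s,u}, {p,s,u}, {q,r,s,u}, S } (that is, ℰ plus ∅ and S).
Round 1. New:
  {p,t}  = ᶜ of {q,r,s,u}
  {q,r,t}  = ᶜ of {p,s,u}
  {p,q,r,t}  = ᶜ of {s,u}
  {p,r,s,u}  = ᶜ of {q,t}
  {q,s,t,u}  = {q,t} ∪ {s,u}
  {p,q,r,s,u}  = {q,r,s,u} ∪ {p,s,u}
  {p,q,s,t,u}  = {q,t} ∪ {p,s,u}
  {q,r,s,t,u}  = {q,t} ∪ {q,r,s,u}
Round 2. New:
  {p}  = ᶜ of {q,r,s,t,u}
  {r}  = ᶜ of {p,q,s,t,u}
  {t}  = ᶜ of {p,q,r,s,u}
  {p,r}  = ᶜ of {q,s,t,u}
  {p,q,t}  = {q,t} ∪ {p,t}
  {p,s,t,u}  = {p,s,u} ∪ {p,t}
  {p,r,s,t,u}  = {p,r,s,u} ∪ {p,t}
Round 3. New:
  {q}  = ᶜ of {p,r,s,t,u}
  {q,r}  = ᶜ of {p,s,t,u}
  {r,t}  = {t} ∪ {r}
  {p,r,t}  = {p,r} ∪ {p,t}
  {r,s,u}  = ᶜ of {p,q,t}
  {s,t,u}  = {s,u} ∪ {t}
Round 4: +5 →
  {p,q}  = {q} ∪ {p}
  {p,q,r}  = ᶜ of {s,t,u}
  {q,s,u}  = ᶜ of {p,r,t}
  {p,q,s,u}  = ᶜ of {r,t}
  {r,s,t,u}  = {t} ∪ {r,s,u}
Round 5: already closed under ᶜ and ∪.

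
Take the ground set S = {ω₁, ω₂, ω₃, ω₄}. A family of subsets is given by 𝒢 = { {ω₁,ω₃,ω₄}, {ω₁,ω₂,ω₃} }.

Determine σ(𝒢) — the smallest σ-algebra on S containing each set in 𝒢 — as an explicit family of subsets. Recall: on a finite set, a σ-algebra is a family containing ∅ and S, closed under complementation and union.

Initial family (4 sets): { {}, {ω₁,ω₂,ω₃}, {ω₁,ω₃,ω₄}, S }.
Iteration 1 adds 2:
  {ω₂}  = S∖{ω₁,ω₃,ω₄}
  {ω₄}  = S∖{ω₁,ω₂,ω₃}
  [6 total]
Iteration 2 adds 1:
  {ω₂,ω₄}  = {ω₄} ∪ {ω₂}
  [7 total]
Iteration 3. New:
  {ω₁,ω₃}  = S∖{ω₂,ω₄}
  [8 total]
Iteration 4: stable.

σ(𝒢) = { {}, {ω₂}, {ω₄}, {ω₁,ω₃}, {ω₂,ω₄}, {ω₁,ω₂,ω₃}, {ω₁,ω₃,ω₄}, S }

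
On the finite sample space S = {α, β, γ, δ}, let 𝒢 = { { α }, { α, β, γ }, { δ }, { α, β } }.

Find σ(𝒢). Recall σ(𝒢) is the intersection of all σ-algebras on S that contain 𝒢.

σ(𝒢) (16 sets): { {  }, { α }, { β }, { γ }, { δ }, { α, β }, { α, γ }, { α, δ }, { β, γ }, { β, δ }, { γ, δ }, { α, β, γ }, { α, β, δ }, { α, γ, δ }, { β, γ, δ }, S }

Working:
Begin from { {  }, { α }, { δ }, { α, β }, { α, β, γ }, S } (that is, 𝒢 plus ∅ and S).
Round 1: +4 →
  { α, δ }  = { δ } ∪ { α }
  { γ, δ }  = complement { α, β }
  { α, β, δ }  = { α, β } ∪ { δ }
  { β, γ, δ }  = complement { α }
  [10 total]
Round 2 (3 new):
  { γ }  = complement { α, β, δ }
  { β, γ }  = complement { α, δ }
  { α, γ, δ }  = { γ, δ } ∪ { α, δ }
  [13 total]
Round 3: +2 →
  { β }  = complement { α, γ, δ }
  { α, γ }  = { γ } ∪ { α }
  [15 total]
Round 4 (1 new):
  { β, δ }  = complement { α, γ }
  [16 total]
Round 5: already closed under ᶜ and ∪.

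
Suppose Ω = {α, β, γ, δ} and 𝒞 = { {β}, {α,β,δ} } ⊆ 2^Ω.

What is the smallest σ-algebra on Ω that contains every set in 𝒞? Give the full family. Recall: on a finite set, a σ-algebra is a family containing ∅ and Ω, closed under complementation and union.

σ(𝒞) (8 sets): { {}, {β}, {γ}, {α,δ}, {β,γ}, {α,β,δ}, {α,γ,δ}, Ω }

Working:
Take S₀ = 𝒞 ∪ {∅, Ω} = { {}, {β}, {α,β,δ}, Ω }.
Step 1. New:
  {γ}  = ᶜ of {α,β,δ}
  {α,γ,δ}  = ᶜ of {β}
  [6 total]
Step 2. New:
  {β,γ}  = {γ} ∪ {β}
  [7 total]
Step 3 adds 1:
  {α,δ}  = ᶜ of {β,γ}
  [8 total]
After Step 4 the family is unchanged; done.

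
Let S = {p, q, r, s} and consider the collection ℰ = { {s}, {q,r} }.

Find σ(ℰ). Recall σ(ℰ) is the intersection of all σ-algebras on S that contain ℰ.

Seed the family with ℰ together with ∅ and S: { {}, {s}, {q,r}, S }.
Round 1: 3 new —
  {p,s}  = S∖{q,r}
  {p,q,r}  = S∖{s}
  {q,r,s}  = {s} ∪ {q,r}
Round 2: 1 new —
  {p}  = S∖{q,r,s}
Round 3: stable.

σ(ℰ) = { {}, {p}, {s}, {p,s}, {q,r}, {p,q,r}, {q,r,s}, S }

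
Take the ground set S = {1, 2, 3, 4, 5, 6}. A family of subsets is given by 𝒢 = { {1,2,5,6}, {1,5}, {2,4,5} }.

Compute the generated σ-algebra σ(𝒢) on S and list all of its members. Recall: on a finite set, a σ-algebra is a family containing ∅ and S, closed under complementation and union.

σ(𝒢) (64 sets): { {}, {1}, {2}, {3}, {4}, {5}, {6}, {1,2}, {1,3}, {1,4}, {1,5}, {1,6}, {2,3}, {2,4}, {2,5}, {2,6}, {3,4}, {3,5}, {3,6}, {4,5}, {4,6}, {5,6}, {1,2,3}, {1,2,4}, {1,2,5}, {1,2,6}, {1,3,4}, {1,3,5}, {1,3,6}, {1,4,5}, {1,4,6}, {1,5,6}, {2,3,4}, {2,3,5}, {2,3,6}, {2,4,5}, {2,4,6}, {2,5,6}, {3,4,5}, {3,4,6}, {3,5,6}, {4,5,6}, {1,2,3,4}, {1,2,3,5}, {1,2,3,6}, {1,2,4,5}, {1,2,4,6}, {1,2,5,6}, {1,3,4,5}, {1,3,4,6}, {1,3,5,6}, {1,4,5,6}, {2,3,4,5}, {2,3,4,6}, {2,3,5,6}, {2,4,5,6}, {3,4,5,6}, {1,2,3,4,5}, {1,2,3,4,6}, {1,2,3,5,6}, {1,2,4,5,6}, {1,3,4,5,6}, {2,3,4,5,6}, S }

Check:
Initial family (5 sets): { {}, {1,5}, {2,4,5}, {1,2,5,6}, S }.
Pass 1: +5 →
  {3,4}  = ᶜ of {1,2,5,6}
  {1,3,6}  = ᶜ of {2,4,5}
  {1,2,4,5}  = {1,5} ∪ {2,4,5}
  {2,3,4,6}  = ᶜ of {1,5}
  {1,2,4,5,6}  = {2,4,5} ∪ {1,2,5,6}
  |family| = 10
Pass 2 adds 10:
  {3}  = ᶜ of {1,2,4,5,6}
  {3,6}  = ᶜ of {1,2,4,5}
  {1,3,4,5}  = {3,4} ∪ {1,5}
  {1,3,4,6}  = {3,4} ∪ {1,3,6}
  {1,3,5,6}  = {1,3,6} ∪ {1,5}
  {2,3,4,5}  = {3,4} ∪ {2,4,5}
  {1,2,3,4,5}  = {3,4} ∪ {1,2,4,5}
  {1,2,3,4,6}  = {1,3,6} ∪ {2,3,4,6}
  {1,2,3,5,6}  = {1,3,6} ∪ {1,2,5,6}
  {2,3,4,5,6}  = {2,3,4,6} ∪ {2,4,5}
  |family| = 20
Pass 3 adds 11:
  {1}  = ᶜ of {2,3,4,5,6}
  {4}  = ᶜ of {1,2,3,5,6}
  {5}  = ᶜ of {1,2,3,4,6}
  {6}  = ᶜ of {1,2,3,4,5}
  {1,6}  = ᶜ of {2,3,4,5}
  {2,4}  = ᶜ of {1,3,5,6}
  {2,5}  = ᶜ of {1,3,4,6}
  {2,6}  = ᶜ of {1,3,4,5}
  {1,3,5}  = {1,5} ∪ {3}
  {3,4,6}  = {3,4} ∪ {3,6}
  {1,3,4,5,6}  = {3,4} ∪ {1,3,5,6}
  |family| = 31
Pass 4. New:
  {2}  = ᶜ of {1,3,4,5,6}
  {1,3}  = {1} ∪ {3}
  {1,4}  = {1} ∪ {4}
  {3,5}  = {5} ∪ {3}
  {4,5}  = {5} ∪ {4}
  {4,6}  = {6} ∪ {4}
  {5,6}  = {6} ∪ {5}
  {1,2,4}  = {1} ∪ {2,4}
  {1,2,5}  = ᶜ of {3,4,6}
  {1,2,6}  = {1} ∪ {2,6}
  {1,3,4}  = {3,4} ∪ {1}
  {1,4,5}  = {1,5} ∪ {4}
  {1,4,6}  = {1,6} ∪ {4}
  {1,5,6}  = {1,6} ∪ {5}
  {2,3,4}  = {3,4} ∪ {2,4}
  {2,3,5}  = {2,5} ∪ {3}
  {2,3,6}  = {2,6} ∪ {3}
  {2,4,6}  = ᶜ of {1,3,5}
  {2,5,6}  = {2,5} ∪ {2,6}
  {3,4,5}  = {3,4} ∪ {5}
  {3,5,6}  = {5} ∪ {3,6}
  {1,2,3,5}  = {2,5} ∪ {1,3,5}
  {1,2,3,6}  = {1,3,6} ∪ {2,6}
  {1,2,4,6}  = {1,6} ∪ {2,4}
  {2,3,5,6}  = {2,5} ∪ {3,6}
  {2,4,5,6}  = {2,6} ∪ {2,4,5}
  {3,4,5,6}  = {5} ∪ {3,4,6}
  |family| = 58
Pass 5. New:
  {1,2}  = ᶜ of {3,4,5,6}
  {2,3}  = {2} ∪ {3}
  {1,2,3}  = {2} ∪ {1,3}
  {4,5,6}  = {4,5} ∪ {5,6}
  {1,2,3,4}  = ᶜ of {5,6}
  {1,4,5,6}  = {1,6} ∪ {4,5}
  |family| = 64
Pass 6 adds nothing — fixpoint reached.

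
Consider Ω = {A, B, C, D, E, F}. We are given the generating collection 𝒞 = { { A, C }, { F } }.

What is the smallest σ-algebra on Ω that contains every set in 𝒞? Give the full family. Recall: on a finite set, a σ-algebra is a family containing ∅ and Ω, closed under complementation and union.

Begin from { ∅, { F }, { A, C }, Ω } (that is, 𝒞 plus ∅ and Ω).
Pass 1: +3 →
  { A, C, F }  = { A, C } ∪ { F }
  { B, D, E, F }  = ᶜ of { A, C }
  { A, B, C, D, E }  = ᶜ of { F }
  (now 7)
Pass 2: 1 new —
  { B, D, E }  = ᶜ of { A, C, F }
  (now 8)
Pass 3: already closed under ᶜ and ∪.

Hence σ(𝒞) has 8 members: { ∅, { F }, { A, C }, { A, C, F }, { B, D, E }, { B, D, E, F }, { A, B, C, D, E }, Ω }.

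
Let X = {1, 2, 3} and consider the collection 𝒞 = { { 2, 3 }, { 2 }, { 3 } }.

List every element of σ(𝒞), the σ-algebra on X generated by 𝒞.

σ(𝒞) (8 sets): { {}, { 1 }, { 2 }, { 3 }, { 1, 2 }, { 1, 3 }, { 2, 3 }, X }

Check:
Start: 𝒞 ∪ {∅, X} = { {}, { 2 }, { 3 }, { 2, 3 }, X }.
Round 1. New:
  { 1 }  = X∖{ 2, 3 }
  { 1, 2 }  = X∖{ 3 }
  { 1, 3 }  = X∖{ 2 }
  — 8 sets.
Round 2 adds nothing — fixpoint reached.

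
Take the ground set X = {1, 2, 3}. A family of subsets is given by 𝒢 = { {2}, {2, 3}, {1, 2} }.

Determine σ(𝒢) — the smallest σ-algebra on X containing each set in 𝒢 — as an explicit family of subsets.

Initial family (5 sets): { {}, {2}, {1, 2}, {2, 3}, X }.
Iteration 1: 3 new —
  {1}  = complement {2, 3}
  {3}  = complement {1, 2}
  {1, 3}  = complement {2}
  |family| = 8
Iteration 2: stable.

Therefore σ(𝒢) = { {}, {1}, {2}, {3}, {1, 2}, {1, 3}, {2, 3}, X } (|σ(𝒢)| = 8).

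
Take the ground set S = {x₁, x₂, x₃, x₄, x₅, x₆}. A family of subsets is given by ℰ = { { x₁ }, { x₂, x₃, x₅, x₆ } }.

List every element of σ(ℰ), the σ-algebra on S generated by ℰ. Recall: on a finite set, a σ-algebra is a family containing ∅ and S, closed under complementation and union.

Seed the family with ℰ together with ∅ and S: { ∅, { x₁ }, { x₂, x₃, x₅, x₆ }, S }.
Pass 1 adds 3:
  { x₁, x₄ }  = complement { x₂, x₃, x₅, x₆ }
  { x₁, x₂, x₃, x₅, x₆ }  = { x₂, x₃, x₅, x₆ } ∪ { x₁ }
  { x₂, x₃, x₄, x₅, x₆ }  = complement { x₁ }
  [7 total]
Pass 2: 1 new —
  { x₄ }  = complement { x₁, x₂, x₃, x₅, x₆ }
  [8 total]
Pass 3 adds nothing — fixpoint reached.

|σ(ℰ)| = 8.  σ(ℰ) = { ∅, { x₁ }, { x₄ }, { x₁, x₄ }, { x₂, x₃, x₅, x₆ }, { x₁, x₂, x₃, x₅, x₆ }, { x₂, x₃, x₄, x₅, x₆ }, S }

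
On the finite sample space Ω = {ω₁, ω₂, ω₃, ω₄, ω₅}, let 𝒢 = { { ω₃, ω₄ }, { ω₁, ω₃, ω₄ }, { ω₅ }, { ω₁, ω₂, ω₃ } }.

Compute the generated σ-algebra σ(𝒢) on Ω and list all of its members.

|σ(𝒢)| = 32.  σ(𝒢) = { {  }, { ω₁ }, { ω₂ }, { ω₃ }, { ω₄ }, { ω₅ }, { ω₁, ω₂ }, { ω₁, ω₃ }, { ω₁, ω₄ }, { ω₁, ω₅ }, { ω₂, ω₃ }, { ω₂, ω₄ }, { ω₂, ω₅ }, { ω₃, ω₄ }, { ω₃, ω₅ }, { ω₄, ω₅ }, { ω₁, ω₂, ω₃ }, { ω₁, ω₂, ω₄ }, { ω₁, ω₂, ω₅ }, { ω₁, ω₃, ω₄ }, { ω₁, ω₃, ω₅ }, { ω₁, ω₄, ω₅ }, { ω₂, ω₃, ω₄ }, { ω₂, ω₃, ω₅ }, { ω₂, ω₄, ω₅ }, { ω₃, ω₄, ω₅ }, { ω₁, ω₂, ω₃, ω₄ }, { ω₁, ω₂, ω₃, ω₅ }, { ω₁, ω₂, ω₄, ω₅ }, { ω₁, ω₃, ω₄, ω₅ }, { ω₂, ω₃, ω₄, ω₅ }, Ω }

Trace:
Seed the family with 𝒢 together with ∅ and Ω: { {  }, { ω₅ }, { ω₃, ω₄ }, { ω₁, ω₂, ω₃ }, { ω₁, ω₃, ω₄ }, Ω }.
Round 1 (7 new):
  { ω₂, ω₅ }  = Ω∖{ ω₁, ω₃, ω₄ }
  { ω₄, ω₅ }  = Ω∖{ ω₁, ω₂, ω₃ }
  { ω₁, ω₂, ω₅ }  = Ω∖{ ω₃, ω₄ }
  { ω₃, ω₄, ω₅ }  = { ω₃, ω₄ } ∪ { ω₅ }
  { ω₁, ω₂, ω₃, ω₄ }  = Ω∖{ ω₅ }
  { ω₁, ω₂, ω₃, ω₅ }  = { ω₁, ω₂, ω₃ } ∪ { ω₅ }
  { ω₁, ω₃, ω₄, ω₅ }  = { ω₁, ω₃, ω₄ } ∪ { ω₅ }
  |family| = 13
Round 2. New:
  { ω₂ }  = Ω∖{ ω₁, ω₃, ω₄, ω₅ }
  { ω₄ }  = Ω∖{ ω₁, ω₂, ω₃, ω₅ }
  { ω₁, ω₂ }  = Ω∖{ ω₃, ω₄, ω₅ }
  { ω₂, ω₄, ω₅ }  = { ω₂, ω₅ } ∪ { ω₄, ω₅ }
  { ω₁, ω₂, ω₄, ω₅ }  = { ω₄, ω₅ } ∪ { ω₁, ω₂, ω₅ }
  { ω₂, ω₃, ω₄, ω₅ }  = { ω₂, ω₅ } ∪ { ω₃, ω₄, ω₅ }
  |family| = 19
Round 3: +6 →
  { ω₁ }  = Ω∖{ ω₂, ω₃, ω₄, ω₅ }
  { ω₃ }  = Ω∖{ ω₁, ω₂, ω₄, ω₅ }
  { ω₁, ω₃ }  = Ω∖{ ω₂, ω₄, ω₅ }
  { ω₂, ω₄ }  = { ω₂ } ∪ { ω₄ }
  { ω₁, ω₂, ω₄ }  = { ω₁, ω₂ } ∪ { ω₄ }
  { ω₂, ω₃, ω₄ }  = { ω₃, ω₄ } ∪ { ω₂ }
  |family| = 25
Round 4: 7 new —
  { ω₁, ω₄ }  = { ω₄ } ∪ { ω₁ }
  { ω₁, ω₅ }  = Ω∖{ ω₂, ω₃, ω₄ }
  { ω₂, ω₃ }  = { ω₂ } ∪ { ω₃ }
  { ω₃, ω₅ }  = Ω∖{ ω₁, ω₂, ω₄ }
  { ω₁, ω₃, ω₅ }  = Ω∖{ ω₂, ω₄ }
  { ω₁, ω₄, ω₅ }  = { ω₄, ω₅ } ∪ { ω₁ }
  { ω₂, ω₃, ω₅ }  = { ω₂, ω₅ } ∪ { ω₃ }
  |family| = 32
Round 5 adds nothing — fixpoint reached.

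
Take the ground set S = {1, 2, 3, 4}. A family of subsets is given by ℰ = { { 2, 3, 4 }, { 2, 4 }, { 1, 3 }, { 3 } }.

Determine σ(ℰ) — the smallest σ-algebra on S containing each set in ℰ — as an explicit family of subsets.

|σ(ℰ)| = 8.  σ(ℰ) = { {  }, { 1 }, { 3 }, { 1, 3 }, { 2, 4 }, { 1, 2, 4 }, { 2, 3, 4 }, S }

Working:
Initial family (6 sets): { {  }, { 3 }, { 1, 3 }, { 2, 4 }, { 2, 3, 4 }, S }.
Step 1 adds 2:
  { 1 }  = ᶜ of { 2, 3, 4 }
  { 1, 2, 4 }  = ᶜ of { 3 }
Step 2: no new sets; the family is a σ-algebra.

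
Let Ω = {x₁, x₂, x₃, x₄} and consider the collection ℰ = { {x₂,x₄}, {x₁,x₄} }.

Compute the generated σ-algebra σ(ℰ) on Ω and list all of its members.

Take S₀ = ℰ ∪ {∅, Ω} = { {}, {x₁,x₄}, {x₂,x₄}, Ω }.
Step 1 adds 3:
  {x₁,x₃}  = complement {x₂,x₄}
  {x₂,x₃}  = complement {x₁,x₄}
  {x₁,x₂,x₄}  = {x₂,x₄} ∪ {x₁,x₄}
Step 2: 4 new —
  {x₃}  = complement {x₁,x₂,x₄}
  {x₁,x₂,x₃}  = {x₂,x₃} ∪ {x₁,x₃}
  {x₁,x₃,x₄}  = {x₁,x₄} ∪ {x₁,x₃}
  {x₂,x₃,x₄}  = {x₂,x₃} ∪ {x₂,x₄}
Step 3: +3 →
  {x₁}  = complement {x₂,x₃,x₄}
  {x₂}  = complement {x₁,x₃,x₄}
  {x₄}  = complement {x₁,x₂,x₃}
Step 4: +2 →
  {x₁,x₂}  = {x₂} ∪ {x₁}
  {x₃,x₄}  = {x₃} ∪ {x₄}
Step 5: already closed under ᶜ and ∪.

σ(ℰ) = { {}, {x₁}, {x₂}, {x₃}, {x₄}, {x₁,x₂}, {x₁,x₃}, {x₁,x₄}, {x₂,x₃}, {x₂,x₄}, {x₃,x₄}, {x₁,x₂,x₃}, {x₁,x₂,x₄}, {x₁,x₃,x₄}, {x₂,x₃,x₄}, Ω }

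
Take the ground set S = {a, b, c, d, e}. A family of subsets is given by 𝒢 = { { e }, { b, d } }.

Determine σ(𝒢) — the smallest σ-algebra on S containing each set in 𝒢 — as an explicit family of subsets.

σ(𝒢) = { {}, { e }, { a, c }, { b, d }, { a, c, e }, { b, d, e }, { a, b, c, d }, S }

Derivation:
Begin from { {}, { e }, { b, d }, S } (that is, 𝒢 plus ∅ and S).
Step 1 adds 3:
  { a, c, e }  = complement { b, d }
  { b, d, e }  = { b, d } ∪ { e }
  { a, b, c, d }  = complement { e }
  — 7 sets.
Step 2. New:
  { a, c }  = complement { b, d, e }
  — 8 sets.
Step 3 adds nothing — fixpoint reached.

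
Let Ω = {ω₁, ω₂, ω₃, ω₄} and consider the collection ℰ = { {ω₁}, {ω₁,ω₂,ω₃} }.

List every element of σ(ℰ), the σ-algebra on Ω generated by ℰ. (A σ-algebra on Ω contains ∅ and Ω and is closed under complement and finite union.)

Seed the family with ℰ together with ∅ and Ω: { {}, {ω₁}, {ω₁,ω₂,ω₃}, Ω }.
Iteration 1: 2 new —
  {ω₄}  = ᶜ of {ω₁,ω₂,ω₃}
  {ω₂,ω₃,ω₄}  = ᶜ of {ω₁}
  |family| = 6
Iteration 2. New:
  {ω₁,ω₄}  = {ω₄} ∪ {ω₁}
  |family| = 7
Iteration 3 adds 1:
  {ω₂,ω₃}  = ᶜ of {ω₁,ω₄}
  |family| = 8
Iteration 4 adds nothing — fixpoint reached.

σ(ℰ) = { {}, {ω₁}, {ω₄}, {ω₁,ω₄}, {ω₂,ω₃}, {ω₁,ω₂,ω₃}, {ω₂,ω₃,ω₄}, Ω }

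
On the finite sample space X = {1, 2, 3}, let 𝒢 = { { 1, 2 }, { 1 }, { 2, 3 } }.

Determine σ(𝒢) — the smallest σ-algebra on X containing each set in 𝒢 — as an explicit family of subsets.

Begin from { ∅, { 1 }, { 1, 2 }, { 2, 3 }, X } (that is, 𝒢 plus ∅ and X).
Pass 1: 1 new —
  { 3 }  = { 1, 2 }ᶜ
  — 6 sets.
Pass 2 (1 new):
  { 1, 3 }  = { 3 } ∪ { 1 }
  — 7 sets.
Pass 3 (1 new):
  { 2 }  = { 1, 3 }ᶜ
  — 8 sets.
Pass 4: closed — nothing new.

σ(𝒢) = { ∅, { 1 }, { 2 }, { 3 }, { 1, 2 }, { 1, 3 }, { 2, 3 }, X }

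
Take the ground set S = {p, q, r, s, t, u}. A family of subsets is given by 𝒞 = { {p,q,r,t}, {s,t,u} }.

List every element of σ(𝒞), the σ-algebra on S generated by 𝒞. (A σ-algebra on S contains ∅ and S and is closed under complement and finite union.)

Start: 𝒞 ∪ {∅, S} = { {}, {s,t,u}, {p,q,r,t}, S }.
Step 1 adds 2:
  {s,u}  = complement {p,q,r,t}
  {p,q,r}  = complement {s,t,u}
  [6 total]
Step 2 adds 1:
  {p,q,r,s,u}  = {p,q,r} ∪ {s,u}
  [7 total]
Step 3 adds 1:
  {t}  = complement {p,q,r,s,u}
  [8 total]
After Step 4 the family is unchanged; done.

|σ(𝒞)| = 8.  σ(𝒞) = { {}, {t}, {s,u}, {p,q,r}, {s,t,u}, {p,q,r,t}, {p,q,r,s,u}, S }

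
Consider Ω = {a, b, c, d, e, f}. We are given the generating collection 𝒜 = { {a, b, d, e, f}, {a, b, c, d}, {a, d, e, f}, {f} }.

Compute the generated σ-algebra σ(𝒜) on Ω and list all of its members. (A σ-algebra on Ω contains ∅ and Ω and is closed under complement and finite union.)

σ(𝒜) (32 sets): { {}, {b}, {c}, {e}, {f}, {a, d}, {b, c}, {b, e}, {b, f}, {c, e}, {c, f}, {e, f}, {a, b, d}, {a, c, d}, {a, d, e}, {a, d, f}, {b, c, e}, {b, c, f}, {b, e, f}, {c, e, f}, {a, b, c, d}, {a, b, d, e}, {a, b, d, f}, {a, c, d, e}, {a, c, d, f}, {a, d, e, f}, {b, c, e, f}, {a, b, c, d, e}, {a, b, c, d, f}, {a, b, d, e, f}, {a, c, d, e, f}, Ω }

Derivation:
Begin from { {}, {f}, {a, b, c, d}, {a, d, e, f}, {a, b, d, e, f}, Ω } (that is, 𝒜 plus ∅ and Ω).
Round 1 adds 5:
  {c}  = {a, b, d, e, f}ᶜ
  {b, c}  = {a, d, e, f}ᶜ
  {e, f}  = {a, b, c, d}ᶜ
  {a, b, c, d, e}  = {f}ᶜ
  {a, b, c, d, f}  = {a, b, c, d} ∪ {f}
  — 11 sets.
Round 2. New:
  {e}  = {a, b, c, d, f}ᶜ
  {c, f}  = {f} ∪ {c}
  {b, c, f}  = {f} ∪ {b, c}
  {c, e, f}  = {e, f} ∪ {c}
  {b, c, e, f}  = {e, f} ∪ {b, c}
  {a, c, d, e, f}  = {a, d, e, f} ∪ {c}
  — 17 sets.
Round 3 (7 new):
  {b}  = {a, c, d, e, f}ᶜ
  {a, d}  = {b, c, e, f}ᶜ
  {c, e}  = {c} ∪ {e}
  {a, b, d}  = {c, e, f}ᶜ
  {a, d, e}  = {b, c, f}ᶜ
  {b, c, e}  = {b, c} ∪ {e}
  {a, b, d, e}  = {c, f}ᶜ
  — 24 sets.
Round 4 adds 8:
  {b, e}  = {b} ∪ {e}
  {b, f}  = {b} ∪ {f}
  {a, c, d}  = {c} ∪ {a, d}
  {a, d, f}  = {b, c, e}ᶜ
  {b, e, f}  = {e, f} ∪ {b}
  {a, b, d, f}  = {c, e}ᶜ
  {a, c, d, e}  = {a, d, e} ∪ {c}
  {a, c, d, f}  = {a, d} ∪ {c, f}
  — 32 sets.
Round 5: stable.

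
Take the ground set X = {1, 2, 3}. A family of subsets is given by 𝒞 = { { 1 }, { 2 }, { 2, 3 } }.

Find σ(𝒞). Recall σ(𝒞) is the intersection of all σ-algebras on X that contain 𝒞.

σ(𝒞) (8 sets): { {  }, { 1 }, { 2 }, { 3 }, { 1, 2 }, { 1, 3 }, { 2, 3 }, X }

Check:
Begin from { {  }, { 1 }, { 2 }, { 2, 3 }, X } (that is, 𝒞 plus ∅ and X).
Round 1 adds 2:
  { 1, 2 }  = { 2 } ∪ { 1 }
  { 1, 3 }  = { 2 }ᶜ
Round 2: +1 →
  { 3 }  = { 1, 2 }ᶜ
After Round 3 the family is unchanged; done.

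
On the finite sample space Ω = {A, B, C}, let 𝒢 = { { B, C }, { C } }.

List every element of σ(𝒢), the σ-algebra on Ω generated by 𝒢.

σ(𝒢) = { {  }, { A }, { B }, { C }, { A, B }, { A, C }, { B, C }, Ω }

Trace:
Initial family (4 sets): { {  }, { C }, { B, C }, Ω }.
Round 1. New:
  { A }  = complement { B, C }
  { A, B }  = complement { C }
  [6 total]
Round 2: 1 new —
  { A, C }  = { C } ∪ { A }
  [7 total]
Round 3 (1 new):
  { B }  = complement { A, C }
  [8 total]
Round 4: no new sets; the family is a σ-algebra.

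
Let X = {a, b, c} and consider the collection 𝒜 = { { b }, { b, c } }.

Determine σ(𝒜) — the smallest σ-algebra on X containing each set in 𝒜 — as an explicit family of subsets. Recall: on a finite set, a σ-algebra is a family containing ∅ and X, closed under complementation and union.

Start: 𝒜 ∪ {∅, X} = { {}, { b }, { b, c }, X }.
Pass 1: +2 →
  { a }  = ᶜ of { b, c }
  { a, c }  = ᶜ of { b }
  [6 total]
Pass 2: +1 →
  { a, b }  = { b } ∪ { a }
  [7 total]
Pass 3 adds 1:
  { c }  = ᶜ of { a, b }
  [8 total]
Pass 4: already closed under ᶜ and ∪.

Therefore σ(𝒜) = { {}, { a }, { b }, { c }, { a, b }, { a, c }, { b, c }, X } (|σ(𝒜)| = 8).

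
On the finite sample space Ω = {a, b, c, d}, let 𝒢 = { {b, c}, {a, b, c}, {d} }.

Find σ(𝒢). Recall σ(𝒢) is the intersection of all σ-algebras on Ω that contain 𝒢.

Start: 𝒢 ∪ {∅, Ω} = { ∅, {d}, {b, c}, {a, b, c}, Ω }.
Step 1 adds 2:
  {a, d}  = complement {b, c}
  {b, c, d}  = {b, c} ∪ {d}
  (now 7)
Step 2 (1 new):
  {a}  = complement {b, c, d}
  (now 8)
Step 3: stable.

Hence σ(𝒢) has 8 members: { ∅, {a}, {d}, {a, d}, {b, c}, {a, b, c}, {b, c, d}, Ω }.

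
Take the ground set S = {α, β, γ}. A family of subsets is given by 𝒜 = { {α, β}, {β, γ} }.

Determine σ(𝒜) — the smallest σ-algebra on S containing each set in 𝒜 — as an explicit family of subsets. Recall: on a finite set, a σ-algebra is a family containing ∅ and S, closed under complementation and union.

Begin from { ∅, {α, β}, {β, γ}, S } (that is, 𝒜 plus ∅ and S).
Step 1: +2 →
  {α}  = S∖{β, γ}
  {γ}  = S∖{α, β}
  |family| = 6
Step 2. New:
  {α, γ}  = {γ} ∪ {α}
  |family| = 7
Step 3 adds 1:
  {β}  = S∖{α, γ}
  |family| = 8
Step 4 adds nothing — fixpoint reached.

Therefore σ(𝒜) = { ∅, {α}, {β}, {γ}, {α, β}, {α, γ}, {β, γ}, S } (|σ(𝒜)| = 8).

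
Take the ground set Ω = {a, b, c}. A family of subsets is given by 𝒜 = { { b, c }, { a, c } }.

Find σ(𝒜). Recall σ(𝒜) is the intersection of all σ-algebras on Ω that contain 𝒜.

σ(𝒜) (8 sets): { {}, { a }, { b }, { c }, { a, b }, { a, c }, { b, c }, Ω }

Check:
Seed the family with 𝒜 together with ∅ and Ω: { {}, { a, c }, { b, c }, Ω }.
Pass 1 (2 new):
  { a }  = Ω∖{ b, c }
  { b }  = Ω∖{ a, c }
  |family| = 6
Pass 2 (1 new):
  { a, b }  = { b } ∪ { a }
  |family| = 7
Pass 3. New:
  { c }  = Ω∖{ a, b }
  |family| = 8
Pass 4: closed — nothing new.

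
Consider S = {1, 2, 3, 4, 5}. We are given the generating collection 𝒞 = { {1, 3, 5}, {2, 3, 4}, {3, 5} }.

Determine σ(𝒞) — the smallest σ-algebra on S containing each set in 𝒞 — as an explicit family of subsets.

Start: 𝒞 ∪ {∅, S} = { ∅, {3, 5}, {1, 3, 5}, {2, 3, 4}, S }.
Step 1: 4 new —
  {1, 5}  = ᶜ of {2, 3, 4}
  {2, 4}  = ᶜ of {1, 3, 5}
  {1, 2, 4}  = ᶜ of {3, 5}
  {2, 3, 4, 5}  = {2, 3, 4} ∪ {3, 5}
  |family| = 9
Step 2. New:
  {1}  = ᶜ of {2, 3, 4, 5}
  {1, 2, 3, 4}  = {2, 3, 4} ∪ {1, 2, 4}
  {1, 2, 4, 5}  = {1, 2, 4} ∪ {1, 5}
  |family| = 12
Step 3: 2 new —
  {3}  = ᶜ of {1, 2, 4, 5}
  {5}  = ᶜ of {1, 2, 3, 4}
  |family| = 14
Step 4. New:
  {1, 3}  = {3} ∪ {1}
  {2, 4, 5}  = {2, 4} ∪ {5}
  |family| = 16
Step 5: stable.

Therefore σ(𝒞) = { ∅, {1}, {3}, {5}, {1, 3}, {1, 5}, {2, 4}, {3, 5}, {1, 2, 4}, {1, 3, 5}, {2, 3, 4}, {2, 4, 5}, {1, 2, 3, 4}, {1, 2, 4, 5}, {2, 3, 4, 5}, S } (|σ(𝒞)| = 16).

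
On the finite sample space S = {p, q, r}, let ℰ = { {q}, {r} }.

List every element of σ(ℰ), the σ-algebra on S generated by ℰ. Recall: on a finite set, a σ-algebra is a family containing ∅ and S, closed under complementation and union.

|σ(ℰ)| = 8.  σ(ℰ) = { {}, {p}, {q}, {r}, {p, q}, {p, r}, {q, r}, S }

Trace:
Begin from { {}, {q}, {r}, S } (that is, ℰ plus ∅ and S).
Pass 1 (3 new):
  {p, q}  = S∖{r}
  {p, r}  = S∖{q}
  {q, r}  = {r} ∪ {q}
  (now 7)
Pass 2: +1 →
  {p}  = S∖{q, r}
  (now 8)
Pass 3: closed — nothing new.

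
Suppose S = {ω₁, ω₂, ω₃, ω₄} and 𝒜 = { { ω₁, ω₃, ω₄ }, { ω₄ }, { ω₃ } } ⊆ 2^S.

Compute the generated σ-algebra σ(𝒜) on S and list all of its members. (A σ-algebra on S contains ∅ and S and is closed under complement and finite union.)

Begin from { ∅, { ω₃ }, { ω₄ }, { ω₁, ω₃, ω₄ }, S } (that is, 𝒜 plus ∅ and S).
Pass 1: +4 →
  { ω₂ }  = ᶜ of { ω₁, ω₃, ω₄ }
  { ω₃, ω₄ }  = { ω₃ } ∪ { ω₄ }
  { ω₁, ω₂, ω₃ }  = ᶜ of { ω₄ }
  { ω₁, ω₂, ω₄ }  = ᶜ of { ω₃ }
  [9 total]
Pass 2. New:
  { ω₁, ω₂ }  = ᶜ of { ω₃, ω₄ }
  { ω₂, ω₃ }  = { ω₂ } ∪ { ω₃ }
  { ω₂, ω₄ }  = { ω₂ } ∪ { ω₄ }
  { ω₂, ω₃, ω₄ }  = { ω₃, ω₄ } ∪ { ω₂ }
  [13 total]
Pass 3. New:
  { ω₁ }  = ᶜ of { ω₂, ω₃, ω₄ }
  { ω₁, ω₃ }  = ᶜ of { ω₂, ω₄ }
  { ω₁, ω₄ }  = ᶜ of { ω₂, ω₃ }
  [16 total]
Pass 4: stable.

Hence σ(𝒜) has 16 members: { ∅, { ω₁ }, { ω₂ }, { ω₃ }, { ω₄ }, { ω₁, ω₂ }, { ω₁, ω₃ }, { ω₁, ω₄ }, { ω₂, ω₃ }, { ω₂, ω₄ }, { ω₃, ω₄ }, { ω₁, ω₂, ω₃ }, { ω₁, ω₂, ω₄ }, { ω₁, ω₃, ω₄ }, { ω₂, ω₃, ω₄ }, S }.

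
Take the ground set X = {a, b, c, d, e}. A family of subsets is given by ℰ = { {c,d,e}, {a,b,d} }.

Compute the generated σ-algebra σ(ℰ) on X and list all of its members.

Initial family (4 sets): { {}, {a,b,d}, {c,d,e}, X }.
Pass 1: 2 new —
  {a,b}  = complement {c,d,e}
  {c,e}  = complement {a,b,d}
  [6 total]
Pass 2: 1 new —
  {a,b,c,e}  = {a,b} ∪ {c,e}
  [7 total]
Pass 3 adds 1:
  {d}  = complement {a,b,c,e}
  [8 total]
Pass 4: no new sets; the family is a σ-algebra.

Hence σ(ℰ) has 8 members: { {}, {d}, {a,b}, {c,e}, {a,b,d}, {c,d,e}, {a,b,c,e}, X }.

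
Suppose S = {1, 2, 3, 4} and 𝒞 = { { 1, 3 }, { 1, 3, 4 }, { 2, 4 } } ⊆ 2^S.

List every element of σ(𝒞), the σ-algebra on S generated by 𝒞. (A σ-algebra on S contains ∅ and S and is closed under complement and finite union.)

Take S₀ = 𝒞 ∪ {∅, S} = { ∅, { 1, 3 }, { 2, 4 }, { 1, 3, 4 }, S }.
Pass 1 (1 new):
  { 2 }  = S∖{ 1, 3, 4 }
  (now 6)
Pass 2 adds 1:
  { 1, 2, 3 }  = { 2 } ∪ { 1, 3 }
  (now 7)
Pass 3 (1 new):
  { 4 }  = S∖{ 1, 2, 3 }
  (now 8)
Pass 4: stable.

|σ(𝒞)| = 8.  σ(𝒞) = { ∅, { 2 }, { 4 }, { 1, 3 }, { 2, 4 }, { 1, 2, 3 }, { 1, 3, 4 }, S }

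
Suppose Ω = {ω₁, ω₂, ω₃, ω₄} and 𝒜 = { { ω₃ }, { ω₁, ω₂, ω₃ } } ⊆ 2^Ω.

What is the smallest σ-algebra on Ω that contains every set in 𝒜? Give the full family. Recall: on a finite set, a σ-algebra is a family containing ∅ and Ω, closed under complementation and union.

Begin from { ∅, { ω₃ }, { ω₁, ω₂, ω₃ }, Ω } (that is, 𝒜 plus ∅ and Ω).
Round 1. New:
  { ω₄ }  = { ω₁, ω₂, ω₃ }ᶜ
  { ω₁, ω₂, ω₄ }  = { ω₃ }ᶜ
  — 6 sets.
Round 2. New:
  { ω₃, ω₄ }  = { ω₃ } ∪ { ω₄ }
  — 7 sets.
Round 3 adds 1:
  { ω₁, ω₂ }  = { ω₃, ω₄ }ᶜ
  — 8 sets.
Round 4: already closed under ᶜ and ∪.

Therefore σ(𝒜) = { ∅, { ω₃ }, { ω₄ }, { ω₁, ω₂ }, { ω₃, ω₄ }, { ω₁, ω₂, ω₃ }, { ω₁, ω₂, ω₄ }, Ω } (|σ(𝒜)| = 8).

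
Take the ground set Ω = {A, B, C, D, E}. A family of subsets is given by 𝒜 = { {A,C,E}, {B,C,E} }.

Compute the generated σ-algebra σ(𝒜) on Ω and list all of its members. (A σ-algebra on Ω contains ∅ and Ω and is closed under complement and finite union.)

Start: 𝒜 ∪ {∅, Ω} = { {}, {A,C,E}, {B,C,E}, Ω }.
Pass 1: +3 →
  {A,D}  = complement {B,C,E}
  {B,D}  = complement {A,C,E}
  {A,B,C,E}  = {A,C,E} ∪ {B,C,E}
  (now 7)
Pass 2 adds 4:
  {D}  = complement {A,B,C,E}
  {A,B,D}  = {A,D} ∪ {B,D}
  {A,C,D,E}  = {A,D} ∪ {A,C,E}
  {B,C,D,E}  = {B,C,E} ∪ {B,D}
  (now 11)
Pass 3. New:
  {A}  = complement {B,C,D,E}
  {B}  = complement {A,C,D,E}
  {C,E}  = complement {A,B,D}
  (now 14)
Pass 4: +2 →
  {A,B}  = {B} ∪ {A}
  {C,D,E}  = {D} ∪ {C,E}
  (now 16)
Pass 5: no new sets; the family is a σ-algebra.

σ(𝒜) = { {}, {A}, {B}, {D}, {A,B}, {A,D}, {B,D}, {C,E}, {A,B,D}, {A,C,E}, {B,C,E}, {C,D,E}, {A,B,C,E}, {A,C,D,E}, {B,C,D,E}, Ω }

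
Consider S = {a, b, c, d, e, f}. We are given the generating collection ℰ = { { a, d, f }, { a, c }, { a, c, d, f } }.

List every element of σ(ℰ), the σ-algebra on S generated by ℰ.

σ(ℰ) (16 sets): { ∅, { a }, { c }, { a, c }, { b, e }, { d, f }, { a, b, e }, { a, d, f }, { b, c, e }, { c, d, f }, { a, b, c, e }, { a, c, d, f }, { b, d, e, f }, { a, b, d, e, f }, { b, c, d, e, f }, S }

Working:
Begin from { ∅, { a, c }, { a, d, f }, { a, c, d, f }, S } (that is, ℰ plus ∅ and S).
Step 1. New:
  { b, e }  = { a, c, d, f }ᶜ
  { b, c, e }  = { a, d, f }ᶜ
  { b, d, e, f }  = { a, c }ᶜ
  — 8 sets.
Step 2. New:
  { a, b, c, e }  = { b, e } ∪ { a, c }
  { a, b, d, e, f }  = { b, e } ∪ { a, d, f }
  { b, c, d, e, f }  = { b, d, e, f } ∪ { b, c, e }
  — 11 sets.
Step 3 (3 new):
  { a }  = { b, c, d, e, f }ᶜ
  { c }  = { a, b, d, e, f }ᶜ
  { d, f }  = { a, b, c, e }ᶜ
  — 14 sets.
Step 4 adds 2:
  { a, b, e }  = { b, e } ∪ { a }
  { c, d, f }  = { c } ∪ { d, f }
  — 16 sets.
Step 5: no new sets; the family is a σ-algebra.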